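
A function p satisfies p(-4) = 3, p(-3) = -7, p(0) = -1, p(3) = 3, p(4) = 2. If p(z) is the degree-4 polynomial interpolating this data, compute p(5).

41/14

L_0(5) = (8)·(5)·(2)·(1)/[(-1)·(-4)·(-7)·(-8)] = 5/14
L_1(5) = (9)·(5)·(2)·(1)/[(1)·(-3)·(-6)·(-7)] = -5/7
L_2(5) = (9)·(8)·(2)·(1)/[(4)·(3)·(-3)·(-4)] = 1
L_3(5) = (9)·(8)·(5)·(1)/[(7)·(6)·(3)·(-1)] = -20/7
L_4(5) = (9)·(8)·(5)·(2)/[(8)·(7)·(4)·(1)] = 45/14
Sum: 3·(5/14) + (-7)·(-5/7) + (-1)·(1) + 3·(-20/7) + 2·(45/14) = 41/14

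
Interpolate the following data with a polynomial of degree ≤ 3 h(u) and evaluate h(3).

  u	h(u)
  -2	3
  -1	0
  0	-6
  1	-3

78

L_0(3) = (4)·(3)·(2)/[(-1)·(-2)·(-3)] = -4
L_1(3) = (5)·(3)·(2)/[(1)·(-1)·(-2)] = 15
L_2(3) = (5)·(4)·(2)/[(2)·(1)·(-1)] = -20
L_3(3) = (5)·(4)·(3)/[(3)·(2)·(1)] = 10
Sum: 3·(-4) + 0 + (-6)·(-20) + (-3)·(10) = 78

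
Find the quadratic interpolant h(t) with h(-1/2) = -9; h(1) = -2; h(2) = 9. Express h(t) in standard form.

h(t) = (38/15)t^2 + (17/5)t - 119/15

L_0(t) = (t - 1)(t - 2) / [15/4] = (4/15)t^2 - (4/5)t + 8/15
L_1(t) = (t + 1/2)(t - 2) / [-3/2] = -(2/3)t^2 + t + 2/3
L_2(t) = (t + 1/2)(t - 1) / [5/2] = (2/5)t^2 - (1/5)t - 1/5
h(t) = (-9)·L_0 + (-2)·L_1 + 9·L_2
  (-9)·L_0(t) = -(12/5)t^2 + (36/5)t - 24/5
  (-2)·L_1(t) = (4/3)t^2 - 2t - 4/3
  9·L_2(t) = (18/5)t^2 - (9/5)t - 9/5
Adding term by term: (38/15)t^2 + (17/5)t - 119/15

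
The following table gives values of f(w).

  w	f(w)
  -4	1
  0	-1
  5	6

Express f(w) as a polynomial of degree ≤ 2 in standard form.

f(w) = (19/90)w^2 + (31/90)w - 1

Build the Lagrange basis polynomials:
L_0(w) = w(w - 5) / [36] = (1/36)w^2 - (5/36)w
L_1(w) = (w + 4)(w - 5) / [-20] = -(1/20)w^2 + (1/20)w + 1
L_2(w) = (w + 4)w / [45] = (1/45)w^2 + (4/45)w
f(w) = 1·L_0 + (-1)·L_1 + 6·L_2
  1·L_0(w) = (1/36)w^2 - (5/36)w
  (-1)·L_1(w) = (1/20)w^2 - (1/20)w - 1
  6·L_2(w) = (2/15)w^2 + (8/15)w
Adding term by term: (19/90)w^2 + (31/90)w - 1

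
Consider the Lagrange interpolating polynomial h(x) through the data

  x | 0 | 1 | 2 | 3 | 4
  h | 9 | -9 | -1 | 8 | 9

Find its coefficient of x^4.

Build the Lagrange basis polynomials:
L_0(x) = (x - 1)(x - 2)(x - 3)(x - 4) / [24] = (1/24)x^4 - (5/12)x^3 + (35/24)x^2 - (25/12)x + 1
L_1(x) = x(x - 2)(x - 3)(x - 4) / [-6] = -(1/6)x^4 + (3/2)x^3 - (13/3)x^2 + 4x
L_2(x) = x(x - 1)(x - 3)(x - 4) / [4] = (1/4)x^4 - 2x^3 + (19/4)x^2 - 3x
L_3(x) = x(x - 1)(x - 2)(x - 4) / [-6] = -(1/6)x^4 + (7/6)x^3 - (7/3)x^2 + (4/3)x
L_4(x) = x(x - 1)(x - 2)(x - 3) / [24] = (1/24)x^4 - (1/4)x^3 + (11/24)x^2 - (1/4)x
h(x) = 9·L_0 + (-9)·L_1 + (-1)·L_2 + 8·L_3 + 9·L_4
Only the coefficient of x^4 is needed; take it from each L_i and combine:
9·(1/24) + (-9)·(-1/6) + (-1)·(1/4) + 8·(-1/6) + 9·(1/24) = 2/3

2/3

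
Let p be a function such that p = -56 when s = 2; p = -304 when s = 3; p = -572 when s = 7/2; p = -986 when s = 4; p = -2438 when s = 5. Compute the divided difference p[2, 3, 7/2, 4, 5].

-4

p[2,3] = (-304 - (-56)) / (3 - 2) = -248
p[3,7/2] = (-572 - (-304)) / (7/2 - 3) = -536
p[7/2,4] = (-986 - (-572)) / (4 - 7/2) = -828
p[4,5] = (-2438 - (-986)) / (5 - 4) = -1452
p[2,3,7/2] = (-536 - (-248)) / (7/2 - 2) = -192
p[3,7/2,4] = (-828 - (-536)) / (4 - 3) = -292
p[7/2,4,5] = (-1452 - (-828)) / (5 - 7/2) = -416
p[2,3,7/2,4] = (-292 - (-192)) / (4 - 2) = -50
p[3,7/2,4,5] = (-416 - (-292)) / (5 - 3) = -62
p[2,3,7/2,4,5] = (-62 - (-50)) / (5 - 2) = -4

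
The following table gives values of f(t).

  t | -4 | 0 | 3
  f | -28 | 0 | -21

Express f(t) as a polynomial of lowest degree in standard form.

Newton's divided differences:
f[-4,0] = (0 - (-28)) / (0 - (-4)) = 7
f[0,3] = (-21 - 0) / (3 - 0) = -7
f[-4,0,3] = (-7 - 7) / (3 - (-4)) = -2
f(t) = -28 + 7·(t + 4) + (-2)·(t + 4)t
Expanding: f(t) = -2t^2 - t

f(t) = -2t^2 - t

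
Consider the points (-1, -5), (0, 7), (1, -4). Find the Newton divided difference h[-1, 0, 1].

h[-1,0] = (7 - (-5)) / (0 - (-1)) = 12
h[0,1] = (-4 - 7) / (1 - 0) = -11
h[-1,0,1] = (-11 - 12) / (1 - (-1)) = -23/2

-23/2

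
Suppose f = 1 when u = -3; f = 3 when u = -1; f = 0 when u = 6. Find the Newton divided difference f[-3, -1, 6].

f[-3,-1] = (3 - 1) / (-1 - (-3)) = 1
f[-1,6] = (0 - 3) / (6 - (-1)) = -3/7
f[-3,-1,6] = (-3/7 - 1) / (6 - (-3)) = -10/63

-10/63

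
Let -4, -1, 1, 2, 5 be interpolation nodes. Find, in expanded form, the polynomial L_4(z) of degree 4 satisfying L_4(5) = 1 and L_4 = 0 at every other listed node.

L_4(z) = (z + 4)(z + 1)(z - 1)(z - 2) / [(9)·(6)·(4)·(3)]
       = (z^4 + 2z^3 - 9z^2 - 2z + 8) / (648)

L_4(z) = (1/648)z^4 + (1/324)z^3 - (1/72)z^2 - (1/324)z + 1/81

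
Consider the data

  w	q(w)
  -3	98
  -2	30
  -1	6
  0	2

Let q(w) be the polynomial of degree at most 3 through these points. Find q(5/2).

-78

L_0(5/2) = (9/2)·(7/2)·(5/2)/[(-1)·(-2)·(-3)] = -105/16
L_1(5/2) = (11/2)·(7/2)·(5/2)/[(1)·(-1)·(-2)] = 385/16
L_2(5/2) = (11/2)·(9/2)·(5/2)/[(2)·(1)·(-1)] = -495/16
L_3(5/2) = (11/2)·(9/2)·(7/2)/[(3)·(2)·(1)] = 231/16
Sum: 98·(-105/16) + 30·(385/16) + 6·(-495/16) + 2·(231/16) = -78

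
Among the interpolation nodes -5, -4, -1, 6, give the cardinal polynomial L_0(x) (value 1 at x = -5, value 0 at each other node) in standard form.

L_0(x) = -(1/44)x^3 + (1/44)x^2 + (13/22)x + 6/11

L_0(x) = (x + 4)(x + 1)(x - 6) / [(-1)·(-4)·(-11)]
       = (x^3 - x^2 - 26x - 24) / (-44)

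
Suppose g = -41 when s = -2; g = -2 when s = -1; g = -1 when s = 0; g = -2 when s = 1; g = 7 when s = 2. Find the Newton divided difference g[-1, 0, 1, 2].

2

g[-1,0] = (-1 - (-2)) / (0 - (-1)) = 1
g[0,1] = (-2 - (-1)) / (1 - 0) = -1
g[1,2] = (7 - (-2)) / (2 - 1) = 9
g[-1,0,1] = (-1 - 1) / (1 - (-1)) = -1
g[0,1,2] = (9 - (-1)) / (2 - 0) = 5
g[-1,0,1,2] = (5 - (-1)) / (2 - (-1)) = 2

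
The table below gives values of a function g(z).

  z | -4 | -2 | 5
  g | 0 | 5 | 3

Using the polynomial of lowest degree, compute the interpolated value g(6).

Evaluate each Lagrange basis at z = 6:
L_0(6) = (8)·(1)/[(-2)·(-9)] = 4/9
L_1(6) = (10)·(1)/[(2)·(-7)] = -5/7
L_2(6) = (10)·(8)/[(9)·(7)] = 80/63
Sum: 0 + 5·(-5/7) + 3·(80/63) = 5/21

5/21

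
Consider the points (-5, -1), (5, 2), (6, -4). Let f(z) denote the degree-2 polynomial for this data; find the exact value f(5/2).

1055/88

Using Newton's divided-difference form:
f[-5,5] = (2 - (-1)) / (5 - (-5)) = 3/10
f[5,6] = (-4 - 2) / (6 - 5) = -6
f[-5,5,6] = (-6 - 3/10) / (6 - (-5)) = -63/110
f(5/2) = -1 + (3/10)·(15/2) + (-63/110)·(15/2)·(-5/2) = 1055/88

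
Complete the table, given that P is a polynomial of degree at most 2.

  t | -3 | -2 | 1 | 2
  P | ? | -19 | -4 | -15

The 3 known values determine P uniquely (degree ≤ 2).
L_0(-3) = (-4)·(-5)/[(-3)·(-4)] = 5/3
L_1(-3) = (-1)·(-5)/[(3)·(-1)] = -5/3
L_2(-3) = (-1)·(-4)/[(4)·(1)] = 1
Sum: (-19)·(5/3) + (-4)·(-5/3) + (-15)·(1) = -40

-40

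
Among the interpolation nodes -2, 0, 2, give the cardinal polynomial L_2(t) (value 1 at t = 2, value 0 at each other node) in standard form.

L_2(t) = (t + 2)t / [(4)·(2)]
       = (t^2 + 2t) / (8)

L_2(t) = (1/8)t^2 + (1/4)t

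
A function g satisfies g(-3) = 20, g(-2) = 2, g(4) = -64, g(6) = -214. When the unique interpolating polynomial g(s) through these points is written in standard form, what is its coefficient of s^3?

-1

L_0(s) = (s + 2)(s - 4)(s - 6) / [-63] = -(1/63)s^3 + (8/63)s^2 - (4/63)s - 16/21
L_1(s) = (s + 3)(s - 4)(s - 6) / [48] = (1/48)s^3 - (7/48)s^2 - (1/8)s + 3/2
L_2(s) = (s + 3)(s + 2)(s - 6) / [-84] = -(1/84)s^3 + (1/84)s^2 + (2/7)s + 3/7
L_3(s) = (s + 3)(s + 2)(s - 4) / [144] = (1/144)s^3 + (1/144)s^2 - (7/72)s - 1/6
g(s) = 20·L_0 + 2·L_1 + (-64)·L_2 + (-214)·L_3
Only the coefficient of s^3 is needed; take it from each L_i and combine:
20·(-1/63) + 2·(1/48) + (-64)·(-1/84) + (-214)·(1/144) = -1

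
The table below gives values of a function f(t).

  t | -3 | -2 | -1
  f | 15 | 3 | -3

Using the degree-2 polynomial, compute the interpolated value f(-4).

33

Evaluate each Lagrange basis at t = -4:
L_0(-4) = (-2)·(-3)/[(-1)·(-2)] = 3
L_1(-4) = (-1)·(-3)/[(1)·(-1)] = -3
L_2(-4) = (-1)·(-2)/[(2)·(1)] = 1
Sum: 15·(3) + 3·(-3) + (-3)·(1) = 33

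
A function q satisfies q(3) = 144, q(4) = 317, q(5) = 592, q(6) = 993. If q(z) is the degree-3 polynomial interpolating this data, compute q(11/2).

3101/4

Evaluate each Lagrange basis at z = 11/2:
L_0(11/2) = (3/2)·(1/2)·(-1/2)/[(-1)·(-2)·(-3)] = 1/16
L_1(11/2) = (5/2)·(1/2)·(-1/2)/[(1)·(-1)·(-2)] = -5/16
L_2(11/2) = (5/2)·(3/2)·(-1/2)/[(2)·(1)·(-1)] = 15/16
L_3(11/2) = (5/2)·(3/2)·(1/2)/[(3)·(2)·(1)] = 5/16
Sum: 144·(1/16) + 317·(-5/16) + 592·(15/16) + 993·(5/16) = 3101/4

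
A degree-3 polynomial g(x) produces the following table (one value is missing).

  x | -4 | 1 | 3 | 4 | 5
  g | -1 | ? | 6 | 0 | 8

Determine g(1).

39

The 4 known values determine g uniquely (degree ≤ 3).
Evaluate each Lagrange basis at x = 1:
L_0(1) = (-2)·(-3)·(-4)/[(-7)·(-8)·(-9)] = 1/21
L_1(1) = (5)·(-3)·(-4)/[(7)·(-1)·(-2)] = 30/7
L_2(1) = (5)·(-2)·(-4)/[(8)·(1)·(-1)] = -5
L_3(1) = (5)·(-2)·(-3)/[(9)·(2)·(1)] = 5/3
Sum: (-1)·(1/21) + 6·(30/7) + 0 + 8·(5/3) = 39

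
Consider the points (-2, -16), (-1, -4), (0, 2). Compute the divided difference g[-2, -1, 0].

-3

g[-2,-1] = (-4 - (-16)) / (-1 - (-2)) = 12
g[-1,0] = (2 - (-4)) / (0 - (-1)) = 6
g[-2,-1,0] = (6 - 12) / (0 - (-2)) = -3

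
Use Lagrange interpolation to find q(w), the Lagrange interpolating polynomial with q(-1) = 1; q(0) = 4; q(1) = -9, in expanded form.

L_0(w) = w(w - 1) / [2] = (1/2)w^2 - (1/2)w
L_1(w) = (w + 1)(w - 1) / [-1] = -w^2 + 1
L_2(w) = (w + 1)w / [2] = (1/2)w^2 + (1/2)w
q(w) = 1·L_0 + 4·L_1 + (-9)·L_2
  1·L_0(w) = (1/2)w^2 - (1/2)w
  4·L_1(w) = -4w^2 + 4
  (-9)·L_2(w) = -(9/2)w^2 - (9/2)w
Adding term by term: -8w^2 - 5w + 4

q(w) = -8w^2 - 5w + 4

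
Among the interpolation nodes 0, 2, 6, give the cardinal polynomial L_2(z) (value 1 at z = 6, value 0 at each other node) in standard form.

L_2(z) = z(z - 2) / [(6)·(4)]
       = (z^2 - 2z) / (24)

L_2(z) = (1/24)z^2 - (1/12)z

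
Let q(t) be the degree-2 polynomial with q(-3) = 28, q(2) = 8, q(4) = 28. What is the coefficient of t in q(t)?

-2

Build the Lagrange basis polynomials:
L_0(t) = (t - 2)(t - 4) / [35] = (1/35)t^2 - (6/35)t + 8/35
L_1(t) = (t + 3)(t - 4) / [-10] = -(1/10)t^2 + (1/10)t + 6/5
L_2(t) = (t + 3)(t - 2) / [14] = (1/14)t^2 + (1/14)t - 3/7
q(t) = 28·L_0 + 8·L_1 + 28·L_2
Only the coefficient of t is needed; take it from each L_i and combine:
28·(-6/35) + 8·(1/10) + 28·(1/14) = -2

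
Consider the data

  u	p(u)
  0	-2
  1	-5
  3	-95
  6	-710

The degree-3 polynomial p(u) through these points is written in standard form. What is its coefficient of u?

Build the Lagrange basis polynomials:
L_0(u) = (u - 1)(u - 3)(u - 6) / [-18] = -(1/18)u^3 + (5/9)u^2 - (3/2)u + 1
L_1(u) = u(u - 3)(u - 6) / [10] = (1/10)u^3 - (9/10)u^2 + (9/5)u
L_2(u) = u(u - 1)(u - 6) / [-18] = -(1/18)u^3 + (7/18)u^2 - (1/3)u
L_3(u) = u(u - 1)(u - 3) / [90] = (1/90)u^3 - (2/45)u^2 + (1/30)u
p(u) = (-2)·L_0 + (-5)·L_1 + (-95)·L_2 + (-710)·L_3
Only the coefficient of u is needed; take it from each L_i and combine:
(-2)·(-3/2) + (-5)·(9/5) + (-95)·(-1/3) + (-710)·(1/30) = 2

2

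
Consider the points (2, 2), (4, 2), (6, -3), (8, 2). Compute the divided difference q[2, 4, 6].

q[2,4] = (2 - 2) / (4 - 2) = 0
q[4,6] = (-3 - 2) / (6 - 4) = -5/2
q[2,4,6] = (-5/2 - 0) / (6 - 2) = -5/8

-5/8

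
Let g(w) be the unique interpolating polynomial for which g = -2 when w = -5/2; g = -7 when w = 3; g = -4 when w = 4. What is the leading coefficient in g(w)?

86/143

The leading coefficient equals the top divided difference g[-5/2,3,4].
g[-5/2,3] = (-7 - (-2)) / (3 - (-5/2)) = -10/11
g[3,4] = (-4 - (-7)) / (4 - 3) = 3
g[-5/2,3,4] = (3 - (-10/11)) / (4 - (-5/2)) = 86/143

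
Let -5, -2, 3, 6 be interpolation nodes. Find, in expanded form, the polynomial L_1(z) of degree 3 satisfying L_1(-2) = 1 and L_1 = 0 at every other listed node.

L_1(z) = (1/120)z^3 - (1/30)z^2 - (9/40)z + 3/4

L_1(z) = (z + 5)(z - 3)(z - 6) / [(3)·(-5)·(-8)]
       = (z^3 - 4z^2 - 27z + 90) / (120)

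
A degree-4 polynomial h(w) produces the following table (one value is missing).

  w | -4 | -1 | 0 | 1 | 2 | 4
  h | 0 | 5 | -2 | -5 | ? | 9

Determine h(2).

-113/40

The 5 known values determine h uniquely (degree ≤ 4).
Evaluate each Lagrange basis at w = 2:
L_0(2) = (3)·(2)·(1)·(-2)/[(-3)·(-4)·(-5)·(-8)] = -1/40
L_1(2) = (6)·(2)·(1)·(-2)/[(3)·(-1)·(-2)·(-5)] = 4/5
L_2(2) = (6)·(3)·(1)·(-2)/[(4)·(1)·(-1)·(-4)] = -9/4
L_3(2) = (6)·(3)·(2)·(-2)/[(5)·(2)·(1)·(-3)] = 12/5
L_4(2) = (6)·(3)·(2)·(1)/[(8)·(5)·(4)·(3)] = 3/40
Sum: 0 + 5·(4/5) + (-2)·(-9/4) + (-5)·(12/5) + 9·(3/40) = -113/40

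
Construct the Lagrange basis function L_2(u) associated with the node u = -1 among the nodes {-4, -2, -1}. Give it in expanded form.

L_2(u) = (1/3)u^2 + 2u + 8/3

L_2(u) = (u + 4)(u + 2) / [(3)·(1)]
       = (u^2 + 6u + 8) / (3)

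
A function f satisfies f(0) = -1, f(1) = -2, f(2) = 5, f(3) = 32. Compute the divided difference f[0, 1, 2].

f[0,1] = (-2 - (-1)) / (1 - 0) = -1
f[1,2] = (5 - (-2)) / (2 - 1) = 7
f[0,1,2] = (7 - (-1)) / (2 - 0) = 4

4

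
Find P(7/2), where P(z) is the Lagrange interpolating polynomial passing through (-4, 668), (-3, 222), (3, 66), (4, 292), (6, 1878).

301/2

Evaluate each Lagrange basis at z = 7/2:
L_0(7/2) = (13/2)·(1/2)·(-1/2)·(-5/2)/[(-1)·(-7)·(-8)·(-10)] = 13/1792
L_1(7/2) = (15/2)·(1/2)·(-1/2)·(-5/2)/[(1)·(-6)·(-7)·(-9)] = -25/2016
L_2(7/2) = (15/2)·(13/2)·(-1/2)·(-5/2)/[(7)·(6)·(-1)·(-3)] = 325/672
L_3(7/2) = (15/2)·(13/2)·(1/2)·(-5/2)/[(8)·(7)·(1)·(-2)] = 975/1792
L_4(7/2) = (15/2)·(13/2)·(1/2)·(-1/2)/[(10)·(9)·(3)·(2)] = -13/576
Sum: 668·(13/1792) + 222·(-25/2016) + 66·(325/672) + 292·(975/1792) + 1878·(-13/576) = 301/2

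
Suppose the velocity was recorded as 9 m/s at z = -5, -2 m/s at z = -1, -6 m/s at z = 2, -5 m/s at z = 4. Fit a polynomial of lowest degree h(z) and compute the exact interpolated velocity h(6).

-2/45

Evaluate each Lagrange basis at z = 6:
L_0(6) = (7)·(4)·(2)/[(-4)·(-7)·(-9)] = -2/9
L_1(6) = (11)·(4)·(2)/[(4)·(-3)·(-5)] = 22/15
L_2(6) = (11)·(7)·(2)/[(7)·(3)·(-2)] = -11/3
L_3(6) = (11)·(7)·(4)/[(9)·(5)·(2)] = 154/45
Sum: 9·(-2/9) + (-2)·(22/15) + (-6)·(-11/3) + (-5)·(154/45) = -2/45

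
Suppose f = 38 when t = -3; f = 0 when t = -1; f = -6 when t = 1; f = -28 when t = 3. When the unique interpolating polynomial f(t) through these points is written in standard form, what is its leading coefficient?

-1

The leading coefficient equals the top divided difference f[-3,-1,1,3].
f[-3,-1] = (0 - 38) / (-1 - (-3)) = -19
f[-1,1] = (-6 - 0) / (1 - (-1)) = -3
f[1,3] = (-28 - (-6)) / (3 - 1) = -11
f[-3,-1,1] = (-3 - (-19)) / (1 - (-3)) = 4
f[-1,1,3] = (-11 - (-3)) / (3 - (-1)) = -2
f[-3,-1,1,3] = (-2 - 4) / (3 - (-3)) = -1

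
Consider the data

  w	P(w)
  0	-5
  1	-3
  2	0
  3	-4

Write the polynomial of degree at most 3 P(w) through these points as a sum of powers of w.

P(w) = -(4/3)w^3 + (9/2)w^2 - (7/6)w - 5

Newton's divided differences:
P[0,1] = (-3 - (-5)) / (1 - 0) = 2
P[1,2] = (0 - (-3)) / (2 - 1) = 3
P[2,3] = (-4 - 0) / (3 - 2) = -4
P[0,1,2] = (3 - 2) / (2 - 0) = 1/2
P[1,2,3] = (-4 - 3) / (3 - 1) = -7/2
P[0,1,2,3] = (-7/2 - 1/2) / (3 - 0) = -4/3
P(w) = -5 + 2·w + (1/2)·w(w - 1) + (-4/3)·w(w - 1)(w - 2)
Expanding: P(w) = -(4/3)w^3 + (9/2)w^2 - (7/6)w - 5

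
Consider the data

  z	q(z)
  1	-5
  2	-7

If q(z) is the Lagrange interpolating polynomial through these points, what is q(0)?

-3

L_0(0) = (-2)/[(-1)] = 2
L_1(0) = (-1)/[(1)] = -1
Sum: (-5)·(2) + (-7)·(-1) = -3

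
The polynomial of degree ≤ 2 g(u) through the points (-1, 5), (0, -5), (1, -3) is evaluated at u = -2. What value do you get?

L_0(-2) = (-2)·(-3)/[(-1)·(-2)] = 3
L_1(-2) = (-1)·(-3)/[(1)·(-1)] = -3
L_2(-2) = (-1)·(-2)/[(2)·(1)] = 1
Sum: 5·(3) + (-5)·(-3) + (-3)·(1) = 27

27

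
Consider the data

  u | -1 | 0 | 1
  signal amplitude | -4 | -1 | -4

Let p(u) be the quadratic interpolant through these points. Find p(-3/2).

-31/4

Evaluate each Lagrange basis at u = -3/2:
L_0(-3/2) = (-3/2)·(-5/2)/[(-1)·(-2)] = 15/8
L_1(-3/2) = (-1/2)·(-5/2)/[(1)·(-1)] = -5/4
L_2(-3/2) = (-1/2)·(-3/2)/[(2)·(1)] = 3/8
Sum: (-4)·(15/8) + (-1)·(-5/4) + (-4)·(3/8) = -31/4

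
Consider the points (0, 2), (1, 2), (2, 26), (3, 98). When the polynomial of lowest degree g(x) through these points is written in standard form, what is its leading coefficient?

4

The leading coefficient equals the top divided difference g[0,1,2,3].
g[0,1] = (2 - 2) / (1 - 0) = 0
g[1,2] = (26 - 2) / (2 - 1) = 24
g[2,3] = (98 - 26) / (3 - 2) = 72
g[0,1,2] = (24 - 0) / (2 - 0) = 12
g[1,2,3] = (72 - 24) / (3 - 1) = 24
g[0,1,2,3] = (24 - 12) / (3 - 0) = 4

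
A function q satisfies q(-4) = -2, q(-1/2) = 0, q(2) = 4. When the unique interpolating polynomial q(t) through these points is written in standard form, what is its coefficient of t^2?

6/35

The leading coefficient equals the top divided difference q[-4,-1/2,2].
q[-4,-1/2] = (0 - (-2)) / (-1/2 - (-4)) = 4/7
q[-1/2,2] = (4 - 0) / (2 - (-1/2)) = 8/5
q[-4,-1/2,2] = (8/5 - 4/7) / (2 - (-4)) = 6/35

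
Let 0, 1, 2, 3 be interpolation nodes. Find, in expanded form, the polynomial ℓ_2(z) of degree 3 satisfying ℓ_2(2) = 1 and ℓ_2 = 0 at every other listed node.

ℓ_2(z) = -(1/2)z^3 + 2z^2 - (3/2)z

ℓ_2(z) = z(z - 1)(z - 3) / [(2)·(1)·(-1)]
       = (z^3 - 4z^2 + 3z) / (-2)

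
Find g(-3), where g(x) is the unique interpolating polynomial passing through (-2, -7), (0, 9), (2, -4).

-207/8

Evaluate each Lagrange basis at x = -3:
L_0(-3) = (-3)·(-5)/[(-2)·(-4)] = 15/8
L_1(-3) = (-1)·(-5)/[(2)·(-2)] = -5/4
L_2(-3) = (-1)·(-3)/[(4)·(2)] = 3/8
Sum: (-7)·(15/8) + 9·(-5/4) + (-4)·(3/8) = -207/8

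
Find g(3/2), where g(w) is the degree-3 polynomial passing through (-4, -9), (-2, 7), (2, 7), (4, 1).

Using Newton's divided-difference form:
g[-4,-2] = (7 - (-9)) / (-2 - (-4)) = 8
g[-2,2] = (7 - 7) / (2 - (-2)) = 0
g[2,4] = (1 - 7) / (4 - 2) = -3
g[-4,-2,2] = (0 - 8) / (2 - (-4)) = -4/3
g[-2,2,4] = (-3 - 0) / (4 - (-2)) = -1/2
g[-4,-2,2,4] = (-1/2 - (-4/3)) / (4 - (-4)) = 5/48
g(3/2) = -9 + 8·(11/2) + (-4/3)·(11/2)·(7/2) + (5/48)·(11/2)·(7/2)·(-1/2) = 3199/384

3199/384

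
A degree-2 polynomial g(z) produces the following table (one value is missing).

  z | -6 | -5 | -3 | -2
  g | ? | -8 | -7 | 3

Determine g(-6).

The 3 known values determine g uniquely (degree ≤ 2).
Evaluate each Lagrange basis at z = -6:
L_0(-6) = (-3)·(-4)/[(-2)·(-3)] = 2
L_1(-6) = (-1)·(-4)/[(2)·(-1)] = -2
L_2(-6) = (-1)·(-3)/[(3)·(1)] = 1
Sum: (-8)·(2) + (-7)·(-2) + 3·(1) = 1

1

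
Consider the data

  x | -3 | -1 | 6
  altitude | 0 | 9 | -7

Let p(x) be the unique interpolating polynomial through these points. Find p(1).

754/63

Evaluate each Lagrange basis at x = 1:
L_0(1) = (2)·(-5)/[(-2)·(-9)] = -5/9
L_1(1) = (4)·(-5)/[(2)·(-7)] = 10/7
L_2(1) = (4)·(2)/[(9)·(7)] = 8/63
Sum: 0 + 9·(10/7) + (-7)·(8/63) = 754/63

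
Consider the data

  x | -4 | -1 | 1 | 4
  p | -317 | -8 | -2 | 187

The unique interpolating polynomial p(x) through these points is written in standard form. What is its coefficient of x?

-1

L_0(x) = (x + 1)(x - 1)(x - 4) / [-120] = -(1/120)x^3 + (1/30)x^2 + (1/120)x - 1/30
L_1(x) = (x + 4)(x - 1)(x - 4) / [30] = (1/30)x^3 - (1/30)x^2 - (8/15)x + 8/15
L_2(x) = (x + 4)(x + 1)(x - 4) / [-30] = -(1/30)x^3 - (1/30)x^2 + (8/15)x + 8/15
L_3(x) = (x + 4)(x + 1)(x - 1) / [120] = (1/120)x^3 + (1/30)x^2 - (1/120)x - 1/30
p(x) = (-317)·L_0 + (-8)·L_1 + (-2)·L_2 + 187·L_3
Only the coefficient of x is needed; take it from each L_i and combine:
(-317)·(1/120) + (-8)·(-8/15) + (-2)·(8/15) + 187·(-1/120) = -1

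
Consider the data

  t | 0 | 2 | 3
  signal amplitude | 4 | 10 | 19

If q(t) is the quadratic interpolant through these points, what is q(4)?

Evaluate each Lagrange basis at t = 4:
L_0(4) = (2)·(1)/[(-2)·(-3)] = 1/3
L_1(4) = (4)·(1)/[(2)·(-1)] = -2
L_2(4) = (4)·(2)/[(3)·(1)] = 8/3
Sum: 4·(1/3) + 10·(-2) + 19·(8/3) = 32

32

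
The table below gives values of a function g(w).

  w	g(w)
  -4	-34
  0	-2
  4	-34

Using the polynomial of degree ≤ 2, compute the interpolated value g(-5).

-52

Using Newton's divided-difference form:
g[-4,0] = (-2 - (-34)) / (0 - (-4)) = 8
g[0,4] = (-34 - (-2)) / (4 - 0) = -8
g[-4,0,4] = (-8 - 8) / (4 - (-4)) = -2
g(-5) = -34 + 8·(-1) + (-2)·(-1)·(-5) = -52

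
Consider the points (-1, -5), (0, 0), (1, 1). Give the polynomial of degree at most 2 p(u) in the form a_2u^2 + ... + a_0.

p(u) = -2u^2 + 3u

L_0(u) = u(u - 1) / [2] = (1/2)u^2 - (1/2)u
L_1(u) = (u + 1)(u - 1) / [-1] = -u^2 + 1
L_2(u) = (u + 1)u / [2] = (1/2)u^2 + (1/2)u
p(u) = (-5)·L_0 + 0·L_1 + 1·L_2
  (-5)·L_0(u) = -(5/2)u^2 + (5/2)u
  0·L_1(u) = 0
  1·L_2(u) = (1/2)u^2 + (1/2)u
Adding term by term: -2u^2 + 3u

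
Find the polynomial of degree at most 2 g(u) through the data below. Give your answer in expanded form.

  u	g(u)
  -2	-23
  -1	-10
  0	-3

L_0(u) = (u + 1)u / [2] = (1/2)u^2 + (1/2)u
L_1(u) = (u + 2)u / [-1] = -u^2 - 2u
L_2(u) = (u + 2)(u + 1) / [2] = (1/2)u^2 + (3/2)u + 1
g(u) = (-23)·L_0 + (-10)·L_1 + (-3)·L_2
  (-23)·L_0(u) = -(23/2)u^2 - (23/2)u
  (-10)·L_1(u) = 10u^2 + 20u
  (-3)·L_2(u) = -(3/2)u^2 - (9/2)u - 3
Adding term by term: -3u^2 + 4u - 3

g(u) = -3u^2 + 4u - 3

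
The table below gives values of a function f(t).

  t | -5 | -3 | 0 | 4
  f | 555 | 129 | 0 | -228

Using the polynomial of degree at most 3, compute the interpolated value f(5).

Evaluate each Lagrange basis at t = 5:
L_0(5) = (8)·(5)·(1)/[(-2)·(-5)·(-9)] = -4/9
L_1(5) = (10)·(5)·(1)/[(2)·(-3)·(-7)] = 25/21
L_2(5) = (10)·(8)·(1)/[(5)·(3)·(-4)] = -4/3
L_3(5) = (10)·(8)·(5)/[(9)·(7)·(4)] = 100/63
Sum: 555·(-4/9) + 129·(25/21) + 0 + (-228)·(100/63) = -455

-455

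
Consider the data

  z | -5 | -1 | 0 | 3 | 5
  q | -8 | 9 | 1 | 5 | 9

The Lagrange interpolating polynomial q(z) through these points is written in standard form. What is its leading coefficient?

-463/4800

Build the Lagrange basis polynomials:
L_0(z) = (z + 1)z(z - 3)(z - 5) / [1600] = (1/1600)z^4 - (7/1600)z^3 + (7/1600)z^2 + (3/320)z
L_1(z) = (z + 5)z(z - 3)(z - 5) / [-96] = -(1/96)z^4 + (1/32)z^3 + (25/96)z^2 - (25/32)z
L_2(z) = (z + 5)(z + 1)(z - 3)(z - 5) / [75] = (1/75)z^4 - (2/75)z^3 - (28/75)z^2 + (2/3)z + 1
L_3(z) = (z + 5)(z + 1)z(z - 5) / [-192] = -(1/192)z^4 - (1/192)z^3 + (25/192)z^2 + (25/192)z
L_4(z) = (z + 5)(z + 1)z(z - 3) / [600] = (1/600)z^4 + (1/200)z^3 - (13/600)z^2 - (1/40)z
q(z) = (-8)·L_0 + 9·L_1 + 1·L_2 + 5·L_3 + 9·L_4
Only the coefficient of z^4 is needed; take it from each L_i and combine:
(-8)·(1/1600) + 9·(-1/96) + 1·(1/75) + 5·(-1/192) + 9·(1/600) = -463/4800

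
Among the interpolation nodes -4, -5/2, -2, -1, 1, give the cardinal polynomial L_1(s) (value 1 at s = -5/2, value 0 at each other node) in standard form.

L_1(s) = (s + 4)(s + 2)(s + 1)(s - 1) / [(3/2)·(-1/2)·(-3/2)·(-7/2)]
       = (s^4 + 6s^3 + 7s^2 - 6s - 8) / (-63/16)

L_1(s) = -(16/63)s^4 - (32/21)s^3 - (16/9)s^2 + (32/21)s + 128/63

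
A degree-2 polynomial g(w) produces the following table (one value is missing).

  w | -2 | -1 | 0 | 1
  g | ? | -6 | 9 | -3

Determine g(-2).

-48

The 3 known values determine g uniquely (degree ≤ 2).
L_0(-2) = (-2)·(-3)/[(-1)·(-2)] = 3
L_1(-2) = (-1)·(-3)/[(1)·(-1)] = -3
L_2(-2) = (-1)·(-2)/[(2)·(1)] = 1
Sum: (-6)·(3) + 9·(-3) + (-3)·(1) = -48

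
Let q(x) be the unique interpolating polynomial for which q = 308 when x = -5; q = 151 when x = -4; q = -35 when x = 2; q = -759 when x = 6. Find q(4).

Evaluate each Lagrange basis at x = 4:
L_0(4) = (8)·(2)·(-2)/[(-1)·(-7)·(-11)] = 32/77
L_1(4) = (9)·(2)·(-2)/[(1)·(-6)·(-10)] = -3/5
L_2(4) = (9)·(8)·(-2)/[(7)·(6)·(-4)] = 6/7
L_3(4) = (9)·(8)·(2)/[(11)·(10)·(4)] = 18/55
Sum: 308·(32/77) + 151·(-3/5) + (-35)·(6/7) + (-759)·(18/55) = -241

-241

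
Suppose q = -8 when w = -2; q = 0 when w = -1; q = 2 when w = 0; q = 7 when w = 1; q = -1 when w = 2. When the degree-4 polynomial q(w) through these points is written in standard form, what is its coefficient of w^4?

Build the Lagrange basis polynomials:
L_0(w) = (w + 1)w(w - 1)(w - 2) / [24] = (1/24)w^4 - (1/12)w^3 - (1/24)w^2 + (1/12)w
L_1(w) = (w + 2)w(w - 1)(w - 2) / [-6] = -(1/6)w^4 + (1/6)w^3 + (2/3)w^2 - (2/3)w
L_2(w) = (w + 2)(w + 1)(w - 1)(w - 2) / [4] = (1/4)w^4 - (5/4)w^2 + 1
L_3(w) = (w + 2)(w + 1)w(w - 2) / [-6] = -(1/6)w^4 - (1/6)w^3 + (2/3)w^2 + (2/3)w
L_4(w) = (w + 2)(w + 1)w(w - 1) / [24] = (1/24)w^4 + (1/12)w^3 - (1/24)w^2 - (1/12)w
q(w) = (-8)·L_0 + 0·L_1 + 2·L_2 + 7·L_3 + (-1)·L_4
Only the coefficient of w^4 is needed; take it from each L_i and combine:
(-8)·(1/24) + 0·(-1/6) + 2·(1/4) + 7·(-1/6) + (-1)·(1/24) = -25/24

-25/24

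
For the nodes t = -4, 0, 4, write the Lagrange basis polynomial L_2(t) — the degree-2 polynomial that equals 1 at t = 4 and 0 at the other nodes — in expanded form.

L_2(t) = (t + 4)t / [(8)·(4)]
       = (t^2 + 4t) / (32)

L_2(t) = (1/32)t^2 + (1/8)t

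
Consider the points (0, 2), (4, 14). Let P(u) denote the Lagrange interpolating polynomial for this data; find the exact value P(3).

11

Evaluate each Lagrange basis at u = 3:
L_0(3) = (-1)/[(-4)] = 1/4
L_1(3) = (3)/[(4)] = 3/4
Sum: 2·(1/4) + 14·(3/4) = 11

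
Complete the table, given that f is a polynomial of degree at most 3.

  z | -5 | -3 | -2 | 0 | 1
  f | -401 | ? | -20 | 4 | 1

The 4 known values determine f uniquely (degree ≤ 3).
Evaluate each Lagrange basis at z = -3:
L_0(-3) = (-1)·(-3)·(-4)/[(-3)·(-5)·(-6)] = 2/15
L_1(-3) = (2)·(-3)·(-4)/[(3)·(-2)·(-3)] = 4/3
L_2(-3) = (2)·(-1)·(-4)/[(5)·(2)·(-1)] = -4/5
L_3(-3) = (2)·(-1)·(-3)/[(6)·(3)·(1)] = 1/3
Sum: (-401)·(2/15) + (-20)·(4/3) + 4·(-4/5) + 1·(1/3) = -83

-83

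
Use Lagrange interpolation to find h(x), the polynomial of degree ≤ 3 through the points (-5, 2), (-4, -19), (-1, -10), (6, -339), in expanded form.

h(x) = -x^3 - 4x^2 + 4x - 3

Build the Lagrange basis polynomials:
L_0(x) = (x + 4)(x + 1)(x - 6) / [-44] = -(1/44)x^3 + (1/44)x^2 + (13/22)x + 6/11
L_1(x) = (x + 5)(x + 1)(x - 6) / [30] = (1/30)x^3 - (31/30)x - 1
L_2(x) = (x + 5)(x + 4)(x - 6) / [-84] = -(1/84)x^3 - (1/28)x^2 + (17/42)x + 10/7
L_3(x) = (x + 5)(x + 4)(x + 1) / [770] = (1/770)x^3 + (1/77)x^2 + (29/770)x + 2/77
h(x) = 2·L_0 + (-19)·L_1 + (-10)·L_2 + (-339)·L_3
  2·L_0(x) = -(1/22)x^3 + (1/22)x^2 + (13/11)x + 12/11
  (-19)·L_1(x) = -(19/30)x^3 + (589/30)x + 19
  (-10)·L_2(x) = (5/42)x^3 + (5/14)x^2 - (85/21)x - 100/7
  (-339)·L_3(x) = -(339/770)x^3 - (339/77)x^2 - (9831/770)x - 678/77
Adding term by term: -x^3 - 4x^2 + 4x - 3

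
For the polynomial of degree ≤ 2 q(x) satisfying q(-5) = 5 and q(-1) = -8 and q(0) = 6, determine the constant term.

6

Build the Lagrange basis polynomials:
L_0(x) = (x + 1)x / [20] = (1/20)x^2 + (1/20)x
L_1(x) = (x + 5)x / [-4] = -(1/4)x^2 - (5/4)x
L_2(x) = (x + 5)(x + 1) / [5] = (1/5)x^2 + (6/5)x + 1
q(x) = 5·L_0 + (-8)·L_1 + 6·L_2
Only the constant term is needed; take it from each L_i and combine:
5·(0) + (-8)·(0) + 6·(1) = 6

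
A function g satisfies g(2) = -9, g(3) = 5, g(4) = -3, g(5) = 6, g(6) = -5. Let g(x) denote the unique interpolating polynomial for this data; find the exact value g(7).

Evaluate each Lagrange basis at x = 7:
L_0(7) = (4)·(3)·(2)·(1)/[(-1)·(-2)·(-3)·(-4)] = 1
L_1(7) = (5)·(3)·(2)·(1)/[(1)·(-1)·(-2)·(-3)] = -5
L_2(7) = (5)·(4)·(2)·(1)/[(2)·(1)·(-1)·(-2)] = 10
L_3(7) = (5)·(4)·(3)·(1)/[(3)·(2)·(1)·(-1)] = -10
L_4(7) = (5)·(4)·(3)·(2)/[(4)·(3)·(2)·(1)] = 5
Sum: (-9)·(1) + 5·(-5) + (-3)·(10) + 6·(-10) + (-5)·(5) = -149

-149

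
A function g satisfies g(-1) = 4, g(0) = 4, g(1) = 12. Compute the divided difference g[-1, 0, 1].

4

g[-1,0] = (4 - 4) / (0 - (-1)) = 0
g[0,1] = (12 - 4) / (1 - 0) = 8
g[-1,0,1] = (8 - 0) / (1 - (-1)) = 4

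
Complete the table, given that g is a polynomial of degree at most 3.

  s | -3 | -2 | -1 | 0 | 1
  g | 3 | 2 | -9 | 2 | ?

67

The 4 known values determine g uniquely (degree ≤ 3).
Evaluate each Lagrange basis at s = 1:
L_0(1) = (3)·(2)·(1)/[(-1)·(-2)·(-3)] = -1
L_1(1) = (4)·(2)·(1)/[(1)·(-1)·(-2)] = 4
L_2(1) = (4)·(3)·(1)/[(2)·(1)·(-1)] = -6
L_3(1) = (4)·(3)·(2)/[(3)·(2)·(1)] = 4
Sum: 3·(-1) + 2·(4) + (-9)·(-6) + 2·(4) = 67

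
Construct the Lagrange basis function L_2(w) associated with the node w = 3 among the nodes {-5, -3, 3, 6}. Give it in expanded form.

L_2(w) = (w + 5)(w + 3)(w - 6) / [(8)·(6)·(-3)]
       = (w^3 + 2w^2 - 33w - 90) / (-144)

L_2(w) = -(1/144)w^3 - (1/72)w^2 + (11/48)w + 5/8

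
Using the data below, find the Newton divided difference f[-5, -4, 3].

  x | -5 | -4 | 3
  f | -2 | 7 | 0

-5/4

f[-5,-4] = (7 - (-2)) / (-4 - (-5)) = 9
f[-4,3] = (0 - 7) / (3 - (-4)) = -1
f[-5,-4,3] = (-1 - 9) / (3 - (-5)) = -5/4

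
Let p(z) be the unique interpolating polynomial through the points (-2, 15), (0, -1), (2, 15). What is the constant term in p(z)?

L_0(z) = z(z - 2) / [8] = (1/8)z^2 - (1/4)z
L_1(z) = (z + 2)(z - 2) / [-4] = -(1/4)z^2 + 1
L_2(z) = (z + 2)z / [8] = (1/8)z^2 + (1/4)z
p(z) = 15·L_0 + (-1)·L_1 + 15·L_2
Only the constant term is needed; take it from each L_i and combine:
15·(0) + (-1)·(1) + 15·(0) = -1

-1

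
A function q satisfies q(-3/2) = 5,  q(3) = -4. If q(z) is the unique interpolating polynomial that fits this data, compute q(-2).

L_0(-2) = (-5)/[(-9/2)] = 10/9
L_1(-2) = (-1/2)/[(9/2)] = -1/9
Sum: 5·(10/9) + (-4)·(-1/9) = 6

6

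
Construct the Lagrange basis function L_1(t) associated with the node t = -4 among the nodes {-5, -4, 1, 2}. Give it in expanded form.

L_1(t) = (1/30)t^3 + (1/15)t^2 - (13/30)t + 1/3

L_1(t) = (t + 5)(t - 1)(t - 2) / [(1)·(-5)·(-6)]
       = (t^3 + 2t^2 - 13t + 10) / (30)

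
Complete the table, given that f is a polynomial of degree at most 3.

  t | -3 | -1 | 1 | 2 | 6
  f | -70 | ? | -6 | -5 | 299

The 4 known values determine f uniquely (degree ≤ 3).
Evaluate each Lagrange basis at t = -1:
L_0(-1) = (-2)·(-3)·(-7)/[(-4)·(-5)·(-9)] = 7/30
L_1(-1) = (2)·(-3)·(-7)/[(4)·(-1)·(-5)] = 21/10
L_2(-1) = (2)·(-2)·(-7)/[(5)·(1)·(-4)] = -7/5
L_3(-1) = (2)·(-2)·(-3)/[(9)·(5)·(4)] = 1/15
Sum: (-70)·(7/30) + (-6)·(21/10) + (-5)·(-7/5) + 299·(1/15) = -2

-2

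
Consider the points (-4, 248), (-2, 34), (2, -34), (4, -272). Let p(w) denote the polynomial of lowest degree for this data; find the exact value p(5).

-526

Using Newton's divided-difference form:
p[-4,-2] = (34 - 248) / (-2 - (-4)) = -107
p[-2,2] = (-34 - 34) / (2 - (-2)) = -17
p[2,4] = (-272 - (-34)) / (4 - 2) = -119
p[-4,-2,2] = (-17 - (-107)) / (2 - (-4)) = 15
p[-2,2,4] = (-119 - (-17)) / (4 - (-2)) = -17
p[-4,-2,2,4] = (-17 - 15) / (4 - (-4)) = -4
p(5) = 248 + (-107)·(9) + 15·(9)·(7) + (-4)·(9)·(7)·(3) = -526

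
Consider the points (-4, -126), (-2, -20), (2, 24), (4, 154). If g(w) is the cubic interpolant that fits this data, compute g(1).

Using Newton's divided-difference form:
g[-4,-2] = (-20 - (-126)) / (-2 - (-4)) = 53
g[-2,2] = (24 - (-20)) / (2 - (-2)) = 11
g[2,4] = (154 - 24) / (4 - 2) = 65
g[-4,-2,2] = (11 - 53) / (2 - (-4)) = -7
g[-2,2,4] = (65 - 11) / (4 - (-2)) = 9
g[-4,-2,2,4] = (9 - (-7)) / (4 - (-4)) = 2
g(1) = -126 + 53·(5) + (-7)·(5)·(3) + 2·(5)·(3)·(-1) = 4

4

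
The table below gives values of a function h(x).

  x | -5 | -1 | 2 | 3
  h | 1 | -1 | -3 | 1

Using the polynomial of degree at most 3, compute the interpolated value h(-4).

13/4

Using Newton's divided-difference form:
h[-5,-1] = (-1 - 1) / (-1 - (-5)) = -1/2
h[-1,2] = (-3 - (-1)) / (2 - (-1)) = -2/3
h[2,3] = (1 - (-3)) / (3 - 2) = 4
h[-5,-1,2] = (-2/3 - (-1/2)) / (2 - (-5)) = -1/42
h[-1,2,3] = (4 - (-2/3)) / (3 - (-1)) = 7/6
h[-5,-1,2,3] = (7/6 - (-1/42)) / (3 - (-5)) = 25/168
h(-4) = 1 + (-1/2)·(1) + (-1/42)·(1)·(-3) + (25/168)·(1)·(-3)·(-6) = 13/4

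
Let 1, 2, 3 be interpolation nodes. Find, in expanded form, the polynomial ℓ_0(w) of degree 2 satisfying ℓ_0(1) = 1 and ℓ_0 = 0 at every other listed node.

ℓ_0(w) = (1/2)w^2 - (5/2)w + 3

ℓ_0(w) = (w - 2)(w - 3) / [(-1)·(-2)]
       = (w^2 - 5w + 6) / (2)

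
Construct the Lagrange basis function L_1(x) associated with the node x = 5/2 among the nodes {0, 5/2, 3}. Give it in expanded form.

L_1(x) = -(4/5)x^2 + (12/5)x

L_1(x) = x(x - 3) / [(5/2)·(-1/2)]
       = (x^2 - 3x) / (-5/4)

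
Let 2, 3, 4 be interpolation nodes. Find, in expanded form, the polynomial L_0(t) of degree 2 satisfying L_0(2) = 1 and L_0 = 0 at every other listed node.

L_0(t) = (t - 3)(t - 4) / [(-1)·(-2)]
       = (t^2 - 7t + 12) / (2)

L_0(t) = (1/2)t^2 - (7/2)t + 6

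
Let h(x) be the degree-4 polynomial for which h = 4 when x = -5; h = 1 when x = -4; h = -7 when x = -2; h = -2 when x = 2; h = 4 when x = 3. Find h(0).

Using Newton's divided-difference form:
h[-5,-4] = (1 - 4) / (-4 - (-5)) = -3
h[-4,-2] = (-7 - 1) / (-2 - (-4)) = -4
h[-2,2] = (-2 - (-7)) / (2 - (-2)) = 5/4
h[2,3] = (4 - (-2)) / (3 - 2) = 6
h[-5,-4,-2] = (-4 - (-3)) / (-2 - (-5)) = -1/3
h[-4,-2,2] = (5/4 - (-4)) / (2 - (-4)) = 7/8
h[-2,2,3] = (6 - 5/4) / (3 - (-2)) = 19/20
h[-5,-4,-2,2] = (7/8 - (-1/3)) / (2 - (-5)) = 29/168
h[-4,-2,2,3] = (19/20 - 7/8) / (3 - (-4)) = 3/280
h[-5,-4,-2,2,3] = (3/280 - 29/168) / (3 - (-5)) = -17/840
h(0) = 4 + (-3)·(5) + (-1/3)·(5)·(4) + (29/168)·(5)·(4)·(2) + (-17/840)·(5)·(4)·(2)·(-2) = -64/7

-64/7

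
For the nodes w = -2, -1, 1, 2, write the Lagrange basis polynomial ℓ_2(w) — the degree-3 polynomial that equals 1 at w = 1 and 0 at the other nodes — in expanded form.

ℓ_2(w) = (w + 2)(w + 1)(w - 2) / [(3)·(2)·(-1)]
       = (w^3 + w^2 - 4w - 4) / (-6)

ℓ_2(w) = -(1/6)w^3 - (1/6)w^2 + (2/3)w + 2/3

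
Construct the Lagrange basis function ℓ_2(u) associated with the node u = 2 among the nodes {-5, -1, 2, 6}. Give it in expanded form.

ℓ_2(u) = (u + 5)(u + 1)(u - 6) / [(7)·(3)·(-4)]
       = (u^3 - 31u - 30) / (-84)

ℓ_2(u) = -(1/84)u^3 + (31/84)u + 5/14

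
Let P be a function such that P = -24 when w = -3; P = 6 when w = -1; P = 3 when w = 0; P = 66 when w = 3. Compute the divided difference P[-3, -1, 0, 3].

2

P[-3,-1] = (6 - (-24)) / (-1 - (-3)) = 15
P[-1,0] = (3 - 6) / (0 - (-1)) = -3
P[0,3] = (66 - 3) / (3 - 0) = 21
P[-3,-1,0] = (-3 - 15) / (0 - (-3)) = -6
P[-1,0,3] = (21 - (-3)) / (3 - (-1)) = 6
P[-3,-1,0,3] = (6 - (-6)) / (3 - (-3)) = 2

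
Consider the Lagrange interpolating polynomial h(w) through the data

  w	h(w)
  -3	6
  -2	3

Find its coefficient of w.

-3

Build the Lagrange basis polynomials:
L_0(w) = (w + 2) / [-1] = -w - 2
L_1(w) = (w + 3) / [1] = w + 3
h(w) = 6·L_0 + 3·L_1
Only the coefficient of w is needed; take it from each L_i and combine:
6·(-1) + 3·(1) = -3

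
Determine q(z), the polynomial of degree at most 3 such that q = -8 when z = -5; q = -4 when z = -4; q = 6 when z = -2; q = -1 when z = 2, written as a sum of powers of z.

L_0(z) = (z + 4)(z + 2)(z - 2) / [-21] = -(1/21)z^3 - (4/21)z^2 + (4/21)z + 16/21
L_1(z) = (z + 5)(z + 2)(z - 2) / [12] = (1/12)z^3 + (5/12)z^2 - (1/3)z - 5/3
L_2(z) = (z + 5)(z + 4)(z - 2) / [-24] = -(1/24)z^3 - (7/24)z^2 - (1/12)z + 5/3
L_3(z) = (z + 5)(z + 4)(z + 2) / [168] = (1/168)z^3 + (11/168)z^2 + (19/84)z + 5/21
q(z) = (-8)·L_0 + (-4)·L_1 + 6·L_2 + (-1)·L_3
  (-8)·L_0(z) = (8/21)z^3 + (32/21)z^2 - (32/21)z - 128/21
  (-4)·L_1(z) = -(1/3)z^3 - (5/3)z^2 + (4/3)z + 20/3
  6·L_2(z) = -(1/4)z^3 - (7/4)z^2 - (1/2)z + 10
  (-1)·L_3(z) = -(1/168)z^3 - (11/168)z^2 - (19/84)z - 5/21
Adding term by term: -(5/24)z^3 - (47/24)z^2 - (11/12)z + 31/3

q(z) = -(5/24)z^3 - (47/24)z^2 - (11/12)z + 31/3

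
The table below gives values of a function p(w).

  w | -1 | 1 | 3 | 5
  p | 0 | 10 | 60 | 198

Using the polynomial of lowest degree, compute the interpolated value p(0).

3

Evaluate each Lagrange basis at w = 0:
L_0(0) = (-1)·(-3)·(-5)/[(-2)·(-4)·(-6)] = 5/16
L_1(0) = (1)·(-3)·(-5)/[(2)·(-2)·(-4)] = 15/16
L_2(0) = (1)·(-1)·(-5)/[(4)·(2)·(-2)] = -5/16
L_3(0) = (1)·(-1)·(-3)/[(6)·(4)·(2)] = 1/16
Sum: 0 + 10·(15/16) + 60·(-5/16) + 198·(1/16) = 3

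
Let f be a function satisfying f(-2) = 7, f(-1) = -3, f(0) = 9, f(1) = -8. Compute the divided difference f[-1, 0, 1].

-29/2

f[-1,0] = (9 - (-3)) / (0 - (-1)) = 12
f[0,1] = (-8 - 9) / (1 - 0) = -17
f[-1,0,1] = (-17 - 12) / (1 - (-1)) = -29/2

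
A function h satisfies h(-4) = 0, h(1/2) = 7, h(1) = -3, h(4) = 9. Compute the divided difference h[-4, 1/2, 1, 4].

h[-4,1/2] = (7 - 0) / (1/2 - (-4)) = 14/9
h[1/2,1] = (-3 - 7) / (1 - 1/2) = -20
h[1,4] = (9 - (-3)) / (4 - 1) = 4
h[-4,1/2,1] = (-20 - 14/9) / (1 - (-4)) = -194/45
h[1/2,1,4] = (4 - (-20)) / (4 - 1/2) = 48/7
h[-4,1/2,1,4] = (48/7 - (-194/45)) / (4 - (-4)) = 1759/1260

1759/1260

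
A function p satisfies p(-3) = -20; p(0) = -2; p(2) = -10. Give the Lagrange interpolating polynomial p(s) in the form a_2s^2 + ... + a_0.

p(s) = -2s^2 - 2

Build the Lagrange basis polynomials:
L_0(s) = s(s - 2) / [15] = (1/15)s^2 - (2/15)s
L_1(s) = (s + 3)(s - 2) / [-6] = -(1/6)s^2 - (1/6)s + 1
L_2(s) = (s + 3)s / [10] = (1/10)s^2 + (3/10)s
p(s) = (-20)·L_0 + (-2)·L_1 + (-10)·L_2
  (-20)·L_0(s) = -(4/3)s^2 + (8/3)s
  (-2)·L_1(s) = (1/3)s^2 + (1/3)s - 2
  (-10)·L_2(s) = -s^2 - 3s
Adding term by term: -2s^2 - 2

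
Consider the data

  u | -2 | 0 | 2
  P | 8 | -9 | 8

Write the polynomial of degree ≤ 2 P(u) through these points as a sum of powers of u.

P(u) = (17/4)u^2 - 9

Build the Lagrange basis polynomials:
L_0(u) = u(u - 2) / [8] = (1/8)u^2 - (1/4)u
L_1(u) = (u + 2)(u - 2) / [-4] = -(1/4)u^2 + 1
L_2(u) = (u + 2)u / [8] = (1/8)u^2 + (1/4)u
P(u) = 8·L_0 + (-9)·L_1 + 8·L_2
  8·L_0(u) = u^2 - 2u
  (-9)·L_1(u) = (9/4)u^2 - 9
  8·L_2(u) = u^2 + 2u
Adding term by term: (17/4)u^2 - 9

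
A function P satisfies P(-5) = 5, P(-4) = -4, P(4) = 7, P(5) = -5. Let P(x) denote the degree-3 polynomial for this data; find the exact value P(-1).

-4/3

L_0(-1) = (3)·(-5)·(-6)/[(-1)·(-9)·(-10)] = -1
L_1(-1) = (4)·(-5)·(-6)/[(1)·(-8)·(-9)] = 5/3
L_2(-1) = (4)·(3)·(-6)/[(9)·(8)·(-1)] = 1
L_3(-1) = (4)·(3)·(-5)/[(10)·(9)·(1)] = -2/3
Sum: 5·(-1) + (-4)·(5/3) + 7·(1) + (-5)·(-2/3) = -4/3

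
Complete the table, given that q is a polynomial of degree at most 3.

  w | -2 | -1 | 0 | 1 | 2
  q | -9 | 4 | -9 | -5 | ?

59

The 4 known values determine q uniquely (degree ≤ 3).
Evaluate each Lagrange basis at w = 2:
L_0(2) = (3)·(2)·(1)/[(-1)·(-2)·(-3)] = -1
L_1(2) = (4)·(2)·(1)/[(1)·(-1)·(-2)] = 4
L_2(2) = (4)·(3)·(1)/[(2)·(1)·(-1)] = -6
L_3(2) = (4)·(3)·(2)/[(3)·(2)·(1)] = 4
Sum: (-9)·(-1) + 4·(4) + (-9)·(-6) + (-5)·(4) = 59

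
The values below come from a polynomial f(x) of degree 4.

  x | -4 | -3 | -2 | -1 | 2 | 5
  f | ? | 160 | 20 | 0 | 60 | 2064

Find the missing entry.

588

The 5 known values determine f uniquely (degree ≤ 4).
L_0(-4) = (-2)·(-3)·(-6)·(-9)/[(-1)·(-2)·(-5)·(-8)] = 81/20
L_1(-4) = (-1)·(-3)·(-6)·(-9)/[(1)·(-1)·(-4)·(-7)] = -81/14
L_2(-4) = (-1)·(-2)·(-6)·(-9)/[(2)·(1)·(-3)·(-6)] = 3
L_3(-4) = (-1)·(-2)·(-3)·(-9)/[(5)·(4)·(3)·(-3)] = -3/10
L_4(-4) = (-1)·(-2)·(-3)·(-6)/[(8)·(7)·(6)·(3)] = 1/28
Sum: 160·(81/20) + 20·(-81/14) + 0 + 60·(-3/10) + 2064·(1/28) = 588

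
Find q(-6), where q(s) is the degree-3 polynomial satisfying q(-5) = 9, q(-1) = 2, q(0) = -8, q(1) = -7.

Using Newton's divided-difference form:
q[-5,-1] = (2 - 9) / (-1 - (-5)) = -7/4
q[-1,0] = (-8 - 2) / (0 - (-1)) = -10
q[0,1] = (-7 - (-8)) / (1 - 0) = 1
q[-5,-1,0] = (-10 - (-7/4)) / (0 - (-5)) = -33/20
q[-1,0,1] = (1 - (-10)) / (1 - (-1)) = 11/2
q[-5,-1,0,1] = (11/2 - (-33/20)) / (1 - (-5)) = 143/120
q(-6) = 9 + (-7/4)·(-1) + (-33/20)·(-1)·(-5) + (143/120)·(-1)·(-5)·(-6) = -133/4

-133/4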